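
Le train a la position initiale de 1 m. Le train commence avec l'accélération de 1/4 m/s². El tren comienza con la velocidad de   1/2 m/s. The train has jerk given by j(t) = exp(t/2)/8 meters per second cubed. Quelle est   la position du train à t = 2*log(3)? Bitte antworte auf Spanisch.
Necesitamos integrar nuestra ecuación de la sacudida j(t) = exp(t/2)/8 3 veces. La antiderivada de la sacudida es la aceleración. Usando a(0) = 1/4, obtenemos a(t) = exp(t/2)/4. Tomando ∫a(t)dt y aplicando v(0) = 1/2, encontramos v(t) = exp(t/2)/2. La antiderivada de la velocidad, con x(0) = 1, da la posición: x(t) = exp(t/2). Tenemos la posición x(t) = exp(t/2). Sustituyendo t = 2*log(3): x(2*log(3)) = 3.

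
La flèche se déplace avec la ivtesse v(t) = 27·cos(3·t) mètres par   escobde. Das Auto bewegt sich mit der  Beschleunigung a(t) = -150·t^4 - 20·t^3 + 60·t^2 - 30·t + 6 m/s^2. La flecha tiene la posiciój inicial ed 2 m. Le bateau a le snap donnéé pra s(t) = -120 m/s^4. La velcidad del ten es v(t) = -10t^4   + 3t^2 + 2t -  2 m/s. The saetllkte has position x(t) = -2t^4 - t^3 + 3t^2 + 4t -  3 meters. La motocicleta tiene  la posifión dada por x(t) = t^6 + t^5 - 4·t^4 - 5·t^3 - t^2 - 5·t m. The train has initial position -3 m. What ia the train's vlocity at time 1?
From the given velocity equation v(t) = -10·t^4 + 3·t^2 + 2·t - 2, we substitute t = 1 to get v = -7.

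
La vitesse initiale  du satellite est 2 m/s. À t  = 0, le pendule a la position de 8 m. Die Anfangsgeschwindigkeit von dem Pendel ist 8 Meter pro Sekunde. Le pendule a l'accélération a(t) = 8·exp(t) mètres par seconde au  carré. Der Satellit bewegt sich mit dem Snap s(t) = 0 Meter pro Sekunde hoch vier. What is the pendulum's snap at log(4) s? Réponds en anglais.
Starting from acceleration a(t) = 8·exp(t), we take 2 derivatives. The derivative of acceleration gives jerk: j(t) = 8·exp(t). The derivative of jerk gives snap: s(t) = 8·exp(t). Using s(t) = 8·exp(t) and substituting t = log(4), we find s = 32.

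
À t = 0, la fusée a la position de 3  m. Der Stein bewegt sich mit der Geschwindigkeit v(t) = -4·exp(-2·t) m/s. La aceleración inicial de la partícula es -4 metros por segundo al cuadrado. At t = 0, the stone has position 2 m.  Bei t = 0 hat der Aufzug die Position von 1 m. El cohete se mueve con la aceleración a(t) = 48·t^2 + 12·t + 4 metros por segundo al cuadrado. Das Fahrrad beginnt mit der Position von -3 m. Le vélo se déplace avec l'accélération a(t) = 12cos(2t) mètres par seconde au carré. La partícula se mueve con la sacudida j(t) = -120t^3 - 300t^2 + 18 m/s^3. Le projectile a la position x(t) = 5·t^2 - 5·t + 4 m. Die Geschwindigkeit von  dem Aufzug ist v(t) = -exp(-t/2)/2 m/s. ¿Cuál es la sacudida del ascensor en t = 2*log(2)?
Para resolver esto, necesitamos tomar 2 derivadas de nuestra ecuación de la velocidad v(t) = -exp(-t/2)/2. Derivando la velocidad, obtenemos la aceleración: a(t) = exp(-t/2)/4. Derivando la aceleración, obtenemos la sacudida: j(t) = -exp(-t/2)/8. Tenemos la sacudida j(t) = -exp(-t/2)/8. Sustituyendo t = 2*log(2): j(2*log(2)) = -1/16.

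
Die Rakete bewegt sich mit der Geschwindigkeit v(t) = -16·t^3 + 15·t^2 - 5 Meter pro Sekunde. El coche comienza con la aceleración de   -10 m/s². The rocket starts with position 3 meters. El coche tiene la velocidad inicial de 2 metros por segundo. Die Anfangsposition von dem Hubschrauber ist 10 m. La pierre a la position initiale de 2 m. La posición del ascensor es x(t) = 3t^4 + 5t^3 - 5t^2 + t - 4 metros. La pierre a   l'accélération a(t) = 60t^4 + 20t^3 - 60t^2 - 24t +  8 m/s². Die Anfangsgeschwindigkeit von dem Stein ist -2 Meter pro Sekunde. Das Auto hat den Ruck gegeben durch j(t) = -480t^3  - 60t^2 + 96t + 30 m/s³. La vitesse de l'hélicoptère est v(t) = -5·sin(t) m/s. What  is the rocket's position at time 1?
Starting from velocity v(t) = -16·t^3 + 15·t^2 - 5, we take 1 antiderivative. The antiderivative of velocity, with x(0) = 3, gives position: x(t) = -4·t^4 + 5·t^3 - 5·t + 3. Using x(t) = -4·t^4 + 5·t^3 - 5·t + 3 and substituting t = 1, we find x = -1.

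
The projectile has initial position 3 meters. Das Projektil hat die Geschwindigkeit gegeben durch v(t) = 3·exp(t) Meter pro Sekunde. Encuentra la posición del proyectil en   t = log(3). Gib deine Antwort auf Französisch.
Nous devons trouver l'intégrale de notre équation de la vitesse v(t) = 3·exp(t) 1 fois. En prenant ∫v(t)dt et en appliquant x(0) = 3, nous trouvons x(t) = 3·exp(t). Nous avons la position x(t) = 3·exp(t). En substituant t = log(3): x(log(3)) = 9.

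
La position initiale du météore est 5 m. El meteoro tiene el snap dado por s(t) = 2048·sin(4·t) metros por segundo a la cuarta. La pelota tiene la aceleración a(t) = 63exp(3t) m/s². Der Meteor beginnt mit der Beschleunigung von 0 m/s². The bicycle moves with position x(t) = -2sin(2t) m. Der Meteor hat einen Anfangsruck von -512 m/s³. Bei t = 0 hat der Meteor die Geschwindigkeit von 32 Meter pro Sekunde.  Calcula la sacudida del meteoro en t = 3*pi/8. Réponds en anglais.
Starting from snap s(t) = 2048·sin(4·t), we take 1 antiderivative. The antiderivative of snap is jerk. Using j(0) = -512, we get j(t) = -512·cos(4·t). We have jerk j(t) = -512·cos(4·t). Substituting t = 3*pi/8: j(3*pi/8) = 0.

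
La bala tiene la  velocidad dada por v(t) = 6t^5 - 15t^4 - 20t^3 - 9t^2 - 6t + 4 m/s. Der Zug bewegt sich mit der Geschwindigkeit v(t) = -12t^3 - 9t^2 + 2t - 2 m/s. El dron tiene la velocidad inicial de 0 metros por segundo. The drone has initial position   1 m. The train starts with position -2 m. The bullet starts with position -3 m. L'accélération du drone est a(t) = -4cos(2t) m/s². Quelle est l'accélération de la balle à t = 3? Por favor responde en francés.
En partant de la vitesse v(t) = 6·t^5 - 15·t^4 - 20·t^3 - 9·t^2 - 6·t + 4, nous prenons 1 dérivée. En prenant d/dt de v(t), nous trouvons a(t) = 30·t^4 - 60·t^3 - 60·t^2 - 18·t - 6. En utilisant a(t) = 30·t^4 - 60·t^3 - 60·t^2 - 18·t - 6 et en substituant t = 3, nous trouvons a = 210.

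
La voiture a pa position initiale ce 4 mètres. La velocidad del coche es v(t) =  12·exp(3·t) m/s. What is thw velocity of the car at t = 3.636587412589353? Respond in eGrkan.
Wir haben die Geschwindigkeit v(t) = 12·exp(3·t). Durch Einsetzen von t = 3.636587412589353: v(3.636587412589353) = 656494.035613692.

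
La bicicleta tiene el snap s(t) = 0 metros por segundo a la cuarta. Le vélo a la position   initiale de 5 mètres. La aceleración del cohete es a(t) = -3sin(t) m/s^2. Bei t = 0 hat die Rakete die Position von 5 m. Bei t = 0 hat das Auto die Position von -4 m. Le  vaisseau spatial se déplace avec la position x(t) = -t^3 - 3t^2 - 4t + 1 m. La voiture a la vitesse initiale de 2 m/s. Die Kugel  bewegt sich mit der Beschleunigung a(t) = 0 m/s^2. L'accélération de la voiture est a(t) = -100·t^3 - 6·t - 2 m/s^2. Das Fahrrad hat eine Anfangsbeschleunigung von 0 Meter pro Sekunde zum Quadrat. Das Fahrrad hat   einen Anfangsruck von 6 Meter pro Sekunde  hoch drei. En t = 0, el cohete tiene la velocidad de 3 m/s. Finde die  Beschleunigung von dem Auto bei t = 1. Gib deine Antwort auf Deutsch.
Mit a(t) = -100·t^3 - 6·t - 2 und Einsetzen von t = 1, finden wir a = -108.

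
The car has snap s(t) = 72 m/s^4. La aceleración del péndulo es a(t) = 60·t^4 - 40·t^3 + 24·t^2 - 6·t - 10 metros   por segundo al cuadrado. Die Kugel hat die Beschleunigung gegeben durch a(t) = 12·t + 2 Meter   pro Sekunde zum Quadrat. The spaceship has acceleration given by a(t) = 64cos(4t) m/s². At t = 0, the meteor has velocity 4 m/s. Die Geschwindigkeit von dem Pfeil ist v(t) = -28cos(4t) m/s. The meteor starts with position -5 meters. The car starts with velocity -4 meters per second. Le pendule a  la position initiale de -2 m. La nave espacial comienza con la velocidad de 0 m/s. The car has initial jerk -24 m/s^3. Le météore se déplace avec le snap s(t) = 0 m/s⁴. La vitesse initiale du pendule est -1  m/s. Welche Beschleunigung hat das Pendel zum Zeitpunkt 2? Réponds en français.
Nous avons l'accélération a(t) = 60·t^4 - 40·t^3 + 24·t^2 - 6·t - 10. En substituant t = 2: a(2) = 714.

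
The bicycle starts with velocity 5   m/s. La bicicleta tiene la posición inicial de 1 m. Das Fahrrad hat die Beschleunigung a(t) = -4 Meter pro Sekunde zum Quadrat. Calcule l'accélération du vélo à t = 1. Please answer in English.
We have acceleration a(t) = -4. Substituting t = 1: a(1) = -4.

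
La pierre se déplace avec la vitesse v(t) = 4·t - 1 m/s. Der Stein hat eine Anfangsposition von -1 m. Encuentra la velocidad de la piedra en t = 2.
De la ecuación de la velocidad v(t) = 4·t - 1, sustituimos t = 2 para obtener v = 7.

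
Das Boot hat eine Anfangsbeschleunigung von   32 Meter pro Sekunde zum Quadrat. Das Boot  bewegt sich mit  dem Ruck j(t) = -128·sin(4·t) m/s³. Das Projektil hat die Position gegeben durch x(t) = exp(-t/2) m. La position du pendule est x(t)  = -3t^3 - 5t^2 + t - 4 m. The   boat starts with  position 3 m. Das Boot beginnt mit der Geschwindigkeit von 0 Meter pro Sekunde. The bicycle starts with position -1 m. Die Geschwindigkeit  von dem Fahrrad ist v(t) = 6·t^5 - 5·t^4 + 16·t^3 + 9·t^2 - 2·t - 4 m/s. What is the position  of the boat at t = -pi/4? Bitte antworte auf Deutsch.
Wir müssen unsere Gleichung für den Ruck j(t) = -128·sin(4·t) 3-mal integrieren. Mit ∫j(t)dt und Anwendung von a(0) = 32, finden wir a(t) = 32·cos(4·t). Das Integral von der Beschleunigung ist die Geschwindigkeit. Mit v(0) = 0 erhalten wir v(t) = 8·sin(4·t). Durch Integration von der Geschwindigkeit und Verwendung der Anfangsbedingung x(0) = 3, erhalten wir x(t) = 5 - 2·cos(4·t). Wir haben die Position x(t) = 5 - 2·cos(4·t). Durch Einsetzen von t = -pi/4: x(-pi/4) = 7.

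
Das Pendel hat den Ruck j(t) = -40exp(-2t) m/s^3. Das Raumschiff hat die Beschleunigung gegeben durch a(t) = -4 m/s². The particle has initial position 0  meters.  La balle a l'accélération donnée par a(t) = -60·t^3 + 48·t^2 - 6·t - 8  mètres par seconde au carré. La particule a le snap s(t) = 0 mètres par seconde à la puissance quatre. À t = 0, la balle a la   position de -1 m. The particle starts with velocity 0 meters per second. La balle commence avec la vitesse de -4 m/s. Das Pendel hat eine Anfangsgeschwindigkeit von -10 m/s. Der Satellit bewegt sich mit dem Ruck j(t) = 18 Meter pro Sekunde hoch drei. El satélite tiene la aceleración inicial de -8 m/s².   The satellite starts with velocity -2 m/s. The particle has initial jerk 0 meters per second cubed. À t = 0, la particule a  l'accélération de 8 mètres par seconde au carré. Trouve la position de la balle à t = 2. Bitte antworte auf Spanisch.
Necesitamos integrar nuestra ecuación de la aceleración a(t) = -60·t^3 + 48·t^2 - 6·t - 8 2 veces. Integrando la aceleración y usando la condición inicial v(0) = -4, obtenemos v(t) = -15·t^4 + 16·t^3 - 3·t^2 - 8·t - 4. Integrando la velocidad y usando la condición inicial x(0) = -1, obtenemos x(t) = -3·t^5 + 4·t^4 - t^3 - 4·t^2 - 4·t - 1. Usando x(t) = -3·t^5 + 4·t^4 - t^3 - 4·t^2 - 4·t - 1 y sustituyendo t = 2, encontramos x = -65.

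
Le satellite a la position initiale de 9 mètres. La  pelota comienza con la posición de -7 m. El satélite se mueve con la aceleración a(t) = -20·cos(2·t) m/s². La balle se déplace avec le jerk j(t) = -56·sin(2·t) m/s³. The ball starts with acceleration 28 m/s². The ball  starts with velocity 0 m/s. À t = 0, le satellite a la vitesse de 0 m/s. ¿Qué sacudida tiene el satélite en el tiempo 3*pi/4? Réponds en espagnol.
Partiendo de la aceleración a(t) = -20·cos(2·t), tomamos 1 derivada. Tomando d/dt de a(t), encontramos j(t) = 40·sin(2·t). Usando j(t) = 40·sin(2·t) y sustituyendo t = 3*pi/4, encontramos j = -40.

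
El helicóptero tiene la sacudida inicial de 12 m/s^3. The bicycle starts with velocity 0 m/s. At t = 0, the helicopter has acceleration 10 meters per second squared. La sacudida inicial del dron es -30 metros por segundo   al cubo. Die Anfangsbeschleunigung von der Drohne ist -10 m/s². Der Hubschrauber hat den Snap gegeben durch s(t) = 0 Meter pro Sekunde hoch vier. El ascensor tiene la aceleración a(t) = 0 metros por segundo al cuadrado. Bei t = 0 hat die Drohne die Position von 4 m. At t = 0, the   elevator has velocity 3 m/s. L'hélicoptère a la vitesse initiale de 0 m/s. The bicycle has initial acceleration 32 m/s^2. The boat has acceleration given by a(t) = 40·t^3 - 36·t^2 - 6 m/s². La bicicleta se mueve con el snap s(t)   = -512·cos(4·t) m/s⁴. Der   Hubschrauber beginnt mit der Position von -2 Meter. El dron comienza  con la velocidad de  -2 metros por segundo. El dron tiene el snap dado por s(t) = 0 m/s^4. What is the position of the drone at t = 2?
We must find the antiderivative of our snap equation s(t) = 0 4 times. Taking ∫s(t)dt and applying j(0) = -30, we find j(t) = -30. The antiderivative of jerk, with a(0) = -10, gives acceleration: a(t) = -30·t - 10. The integral of acceleration, with v(0) = -2, gives velocity: v(t) = -15·t^2 - 10·t - 2. Taking ∫v(t)dt and applying x(0) = 4, we find x(t) = -5·t^3 - 5·t^2 - 2·t + 4. Using x(t) = -5·t^3 - 5·t^2 - 2·t + 4 and substituting t = 2, we find x = -60.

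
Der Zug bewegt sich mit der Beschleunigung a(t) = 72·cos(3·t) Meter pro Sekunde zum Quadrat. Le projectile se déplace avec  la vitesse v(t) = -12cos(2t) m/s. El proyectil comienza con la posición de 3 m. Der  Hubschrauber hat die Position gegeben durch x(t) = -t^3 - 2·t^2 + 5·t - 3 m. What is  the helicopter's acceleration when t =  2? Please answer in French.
Nous devons dériver notre équation de la position x(t) = -t^3 - 2·t^2 + 5·t - 3 2 fois. La dérivée de la position donne la vitesse: v(t) = -3·t^2 - 4·t + 5. En dérivant la vitesse, nous obtenons l'accélération: a(t) = -6·t - 4. Nous avons l'accélération a(t) = -6·t - 4. En substituant t = 2: a(2) = -16.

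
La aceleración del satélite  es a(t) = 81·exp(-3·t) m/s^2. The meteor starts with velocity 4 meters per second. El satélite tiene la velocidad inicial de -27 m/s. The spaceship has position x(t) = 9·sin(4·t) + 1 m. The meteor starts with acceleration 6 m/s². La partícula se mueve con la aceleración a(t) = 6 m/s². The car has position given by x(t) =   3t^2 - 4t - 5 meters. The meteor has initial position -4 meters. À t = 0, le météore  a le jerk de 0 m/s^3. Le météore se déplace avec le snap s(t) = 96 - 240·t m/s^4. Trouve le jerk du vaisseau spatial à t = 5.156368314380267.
En partant de la position x(t) = 9·sin(4·t) + 1, nous prenons 3 dérivées. La dérivée de la position donne la vitesse: v(t) = 36·cos(4·t). En prenant d/dt de v(t), nous trouvons a(t) = -144·sin(4·t). La dérivée de l'accélération donne le jerk: j(t) = -576·cos(4·t). De l'équation du jerk j(t) = -576·cos(4·t), nous substituons t = 5.156368314380267 pour obtenir j = 117.322925062011.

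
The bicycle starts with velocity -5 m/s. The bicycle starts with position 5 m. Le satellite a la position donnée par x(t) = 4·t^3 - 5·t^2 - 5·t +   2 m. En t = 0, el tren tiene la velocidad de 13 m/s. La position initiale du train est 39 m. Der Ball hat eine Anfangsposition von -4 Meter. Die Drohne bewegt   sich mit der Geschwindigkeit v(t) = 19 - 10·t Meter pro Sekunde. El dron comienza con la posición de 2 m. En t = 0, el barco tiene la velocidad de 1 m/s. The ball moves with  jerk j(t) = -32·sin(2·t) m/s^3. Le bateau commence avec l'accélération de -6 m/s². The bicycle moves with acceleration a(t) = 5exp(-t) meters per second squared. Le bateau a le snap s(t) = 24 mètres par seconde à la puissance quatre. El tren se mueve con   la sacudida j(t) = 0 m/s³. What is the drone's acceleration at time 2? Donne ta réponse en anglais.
To solve this, we need to take 1 derivative of our velocity equation v(t) = 19 - 10·t. Differentiating velocity, we get acceleration: a(t) = -10. We have acceleration a(t) = -10. Substituting t = 2: a(2) = -10.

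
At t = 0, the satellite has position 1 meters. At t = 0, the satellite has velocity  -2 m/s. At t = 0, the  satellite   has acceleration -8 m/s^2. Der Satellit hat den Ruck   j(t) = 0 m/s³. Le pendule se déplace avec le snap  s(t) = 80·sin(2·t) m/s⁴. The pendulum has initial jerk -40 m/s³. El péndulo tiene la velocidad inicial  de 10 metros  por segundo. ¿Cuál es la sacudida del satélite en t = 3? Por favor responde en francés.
De l'équation du jerk j(t) = 0, nous substituons t = 3 pour obtenir j = 0.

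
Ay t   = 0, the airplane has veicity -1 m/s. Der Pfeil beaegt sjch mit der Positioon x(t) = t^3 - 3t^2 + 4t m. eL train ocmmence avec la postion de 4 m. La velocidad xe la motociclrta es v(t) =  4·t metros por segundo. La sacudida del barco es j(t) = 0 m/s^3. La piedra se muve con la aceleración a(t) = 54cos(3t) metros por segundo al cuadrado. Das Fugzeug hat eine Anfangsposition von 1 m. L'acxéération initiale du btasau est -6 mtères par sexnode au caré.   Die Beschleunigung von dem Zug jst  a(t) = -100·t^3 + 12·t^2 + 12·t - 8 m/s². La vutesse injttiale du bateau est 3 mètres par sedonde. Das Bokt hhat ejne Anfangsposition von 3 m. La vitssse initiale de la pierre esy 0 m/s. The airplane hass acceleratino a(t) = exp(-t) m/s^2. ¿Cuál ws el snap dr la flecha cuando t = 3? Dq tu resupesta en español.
Para resolver esto, necesitamos tomar 4 derivadas de nuestra ecuación de la posición x(t) = t^3 - 3·t^2 + 4·t. Derivando la posición, obtenemos la velocidad: v(t) = 3·t^2 - 6·t + 4. La derivada de la velocidad da la aceleración: a(t) = 6·t - 6. Tomando d/dt de a(t), encontramos j(t) = 6. La derivada de la sacudida da el snap: s(t) = 0. Tenemos el snap s(t) = 0. Sustituyendo t = 3: s(3) = 0.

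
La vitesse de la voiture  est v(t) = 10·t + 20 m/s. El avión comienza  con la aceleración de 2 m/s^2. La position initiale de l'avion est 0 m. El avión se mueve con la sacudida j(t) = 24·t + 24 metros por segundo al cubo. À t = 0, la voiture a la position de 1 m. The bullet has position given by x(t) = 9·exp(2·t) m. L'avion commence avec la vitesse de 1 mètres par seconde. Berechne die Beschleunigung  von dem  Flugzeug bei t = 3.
Wir müssen die Stammfunktion unserer Gleichung für den Ruck j(t) = 24·t + 24 1-mal finden. Die Stammfunktion von dem Ruck, mit a(0) = 2, ergibt die Beschleunigung: a(t) = 12·t^2 + 24·t + 2. Mit a(t) = 12·t^2 + 24·t + 2 und Einsetzen von t = 3, finden wir a = 182.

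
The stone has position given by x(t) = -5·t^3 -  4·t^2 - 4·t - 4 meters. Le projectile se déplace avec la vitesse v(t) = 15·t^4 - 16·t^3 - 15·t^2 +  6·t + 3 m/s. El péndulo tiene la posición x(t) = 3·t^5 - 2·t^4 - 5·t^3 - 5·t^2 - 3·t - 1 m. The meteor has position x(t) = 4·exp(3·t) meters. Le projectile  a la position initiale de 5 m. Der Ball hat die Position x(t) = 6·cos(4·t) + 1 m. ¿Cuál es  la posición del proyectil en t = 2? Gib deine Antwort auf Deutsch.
Ausgehend von der Geschwindigkeit v(t) = 15·t^4 - 16·t^3 - 15·t^2 + 6·t + 3, nehmen wir 1 Stammfunktion. Mit ∫v(t)dt und Anwendung von x(0) = 5, finden wir x(t) = 3·t^5 - 4·t^4 - 5·t^3 + 3·t^2 + 3·t + 5. Wir haben die Position x(t) = 3·t^5 - 4·t^4 - 5·t^3 + 3·t^2 + 3·t + 5. Durch Einsetzen von t = 2: x(2) = 15.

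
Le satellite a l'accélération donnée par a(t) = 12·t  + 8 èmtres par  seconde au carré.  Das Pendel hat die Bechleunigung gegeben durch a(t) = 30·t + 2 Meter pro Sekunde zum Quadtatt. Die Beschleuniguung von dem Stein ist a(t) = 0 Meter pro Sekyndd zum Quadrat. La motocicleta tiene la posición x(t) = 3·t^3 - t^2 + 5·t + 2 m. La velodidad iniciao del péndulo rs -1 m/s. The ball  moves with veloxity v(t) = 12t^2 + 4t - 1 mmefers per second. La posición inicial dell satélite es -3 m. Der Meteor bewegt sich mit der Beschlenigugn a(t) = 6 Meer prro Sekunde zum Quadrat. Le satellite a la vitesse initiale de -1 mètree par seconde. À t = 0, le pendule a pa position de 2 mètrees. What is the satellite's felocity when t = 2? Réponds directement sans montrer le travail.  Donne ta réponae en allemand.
Bei t = 2, v = 39.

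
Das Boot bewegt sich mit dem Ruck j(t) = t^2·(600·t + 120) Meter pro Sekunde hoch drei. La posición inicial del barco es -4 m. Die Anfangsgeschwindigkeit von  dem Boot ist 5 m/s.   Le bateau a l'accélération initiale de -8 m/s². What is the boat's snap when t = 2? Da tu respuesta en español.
Debemos derivar nuestra ecuación de la sacudida j(t) = t^2·(600·t + 120) 1 vez. Tomando d/dt de j(t), encontramos s(t) = 600·t^2 + 2·t·(600·t + 120). Tenemos el snap s(t) = 600·t^2 + 2·t·(600·t + 120). Sustituyendo t = 2: s(2) = 7680.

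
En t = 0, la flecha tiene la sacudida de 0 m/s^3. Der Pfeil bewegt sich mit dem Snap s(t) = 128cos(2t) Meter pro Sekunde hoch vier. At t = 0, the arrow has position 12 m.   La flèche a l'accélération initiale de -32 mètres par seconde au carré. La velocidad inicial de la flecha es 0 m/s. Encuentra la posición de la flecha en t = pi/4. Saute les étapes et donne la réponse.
En t = pi/4, x = 4.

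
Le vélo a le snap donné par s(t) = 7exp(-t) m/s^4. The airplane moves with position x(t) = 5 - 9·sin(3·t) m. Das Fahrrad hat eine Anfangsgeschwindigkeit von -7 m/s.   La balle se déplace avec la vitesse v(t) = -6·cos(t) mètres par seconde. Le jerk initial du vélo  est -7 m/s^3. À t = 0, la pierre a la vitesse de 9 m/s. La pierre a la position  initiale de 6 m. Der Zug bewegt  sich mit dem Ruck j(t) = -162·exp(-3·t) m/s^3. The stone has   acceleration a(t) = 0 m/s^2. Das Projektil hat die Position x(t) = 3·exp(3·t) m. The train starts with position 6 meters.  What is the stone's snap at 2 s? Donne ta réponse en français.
En partant de l'accélération a(t) = 0, nous prenons 2 dérivées. En dérivant l'accélération, nous obtenons le jerk: j(t) = 0. La dérivée du jerk donne le snap: s(t) = 0. En utilisant s(t) = 0 et en substituant t = 2, nous trouvons s = 0.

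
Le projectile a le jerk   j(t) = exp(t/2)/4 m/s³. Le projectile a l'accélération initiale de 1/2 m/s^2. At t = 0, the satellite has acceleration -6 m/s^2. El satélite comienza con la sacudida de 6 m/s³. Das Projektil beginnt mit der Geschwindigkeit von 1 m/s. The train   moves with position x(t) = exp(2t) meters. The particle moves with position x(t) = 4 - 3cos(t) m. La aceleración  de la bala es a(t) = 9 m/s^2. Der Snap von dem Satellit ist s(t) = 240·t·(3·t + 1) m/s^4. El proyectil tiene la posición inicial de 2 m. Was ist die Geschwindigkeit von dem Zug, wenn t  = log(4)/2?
Wir müssen unsere Gleichung für die Position x(t) = exp(2·t) 1-mal ableiten. Durch Ableiten von der Position erhalten wir die Geschwindigkeit: v(t) = 2·exp(2·t). Wir haben die Geschwindigkeit v(t) = 2·exp(2·t). Durch Einsetzen von t = log(4)/2: v(log(4)/2) = 8.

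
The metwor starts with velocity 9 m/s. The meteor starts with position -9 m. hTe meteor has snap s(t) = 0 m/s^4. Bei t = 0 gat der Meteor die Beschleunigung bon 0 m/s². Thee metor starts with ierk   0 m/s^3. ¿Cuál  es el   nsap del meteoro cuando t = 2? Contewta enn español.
Usando s(t) = 0 y sustituyendo t = 2, encontramos s = 0.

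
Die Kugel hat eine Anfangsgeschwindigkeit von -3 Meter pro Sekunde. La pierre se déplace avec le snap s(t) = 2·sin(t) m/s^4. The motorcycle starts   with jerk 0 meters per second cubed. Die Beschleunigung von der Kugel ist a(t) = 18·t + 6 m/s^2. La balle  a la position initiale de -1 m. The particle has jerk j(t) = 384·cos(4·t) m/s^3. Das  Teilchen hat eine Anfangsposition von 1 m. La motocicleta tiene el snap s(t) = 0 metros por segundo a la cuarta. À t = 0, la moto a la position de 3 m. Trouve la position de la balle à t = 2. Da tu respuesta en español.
Para resolver esto, necesitamos tomar 2 antiderivadas de nuestra ecuación de la aceleración a(t) = 18·t + 6. La antiderivada de la aceleración, con v(0) = -3, da la velocidad: v(t) = 9·t^2 + 6·t - 3. La antiderivada de la velocidad, con x(0) = -1, da la posición: x(t) = 3·t^3 + 3·t^2 - 3·t - 1. Usando x(t) = 3·t^3 + 3·t^2 - 3·t - 1 y sustituyendo t = 2, encontramos x = 29.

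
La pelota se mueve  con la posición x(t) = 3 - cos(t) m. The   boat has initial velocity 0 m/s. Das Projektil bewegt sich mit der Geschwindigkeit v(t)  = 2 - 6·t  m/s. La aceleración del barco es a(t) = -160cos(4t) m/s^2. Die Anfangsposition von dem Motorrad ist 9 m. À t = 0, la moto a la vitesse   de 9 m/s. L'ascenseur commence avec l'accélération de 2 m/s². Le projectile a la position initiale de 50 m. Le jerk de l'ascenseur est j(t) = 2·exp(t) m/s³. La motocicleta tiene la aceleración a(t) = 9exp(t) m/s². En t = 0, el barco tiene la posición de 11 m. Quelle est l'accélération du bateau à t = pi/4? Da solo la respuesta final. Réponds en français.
L'accélération à t = pi/4 est a = 160.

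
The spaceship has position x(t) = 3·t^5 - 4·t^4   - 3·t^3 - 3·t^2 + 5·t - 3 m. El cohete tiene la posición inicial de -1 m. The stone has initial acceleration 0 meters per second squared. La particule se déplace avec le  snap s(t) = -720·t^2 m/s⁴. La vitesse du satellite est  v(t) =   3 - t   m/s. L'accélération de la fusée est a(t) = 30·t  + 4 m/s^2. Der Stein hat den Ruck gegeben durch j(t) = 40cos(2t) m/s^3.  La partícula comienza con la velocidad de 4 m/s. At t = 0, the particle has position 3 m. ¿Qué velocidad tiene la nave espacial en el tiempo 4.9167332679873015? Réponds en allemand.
Ausgehend von der Position x(t) = 3·t^5 - 4·t^4 - 3·t^3 - 3·t^2 + 5·t - 3, nehmen wir 1 Ableitung. Die Ableitung von der Position ergibt die Geschwindigkeit: v(t) = 15·t^4 - 16·t^3 - 9·t^2 - 6·t + 5. Aus der Gleichung für die Geschwindigkeit v(t) = 15·t^4 - 16·t^3 - 9·t^2 - 6·t + 5, setzen wir t = 4.9167332679873015 ein und erhalten v = 6622.12358822299.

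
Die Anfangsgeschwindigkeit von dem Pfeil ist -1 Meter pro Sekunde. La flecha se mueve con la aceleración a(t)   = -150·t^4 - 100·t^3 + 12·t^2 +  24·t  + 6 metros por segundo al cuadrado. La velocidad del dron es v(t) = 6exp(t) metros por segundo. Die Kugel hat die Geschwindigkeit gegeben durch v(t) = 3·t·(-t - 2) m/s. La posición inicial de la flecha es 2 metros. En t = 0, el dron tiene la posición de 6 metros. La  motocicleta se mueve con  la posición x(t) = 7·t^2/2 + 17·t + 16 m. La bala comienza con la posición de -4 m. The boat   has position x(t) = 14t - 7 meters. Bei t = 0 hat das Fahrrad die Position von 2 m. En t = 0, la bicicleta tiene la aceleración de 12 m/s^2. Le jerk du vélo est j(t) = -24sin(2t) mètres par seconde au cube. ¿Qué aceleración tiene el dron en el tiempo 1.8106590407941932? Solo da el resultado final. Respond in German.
a(1.8106590407941932) = 36.6868547618440.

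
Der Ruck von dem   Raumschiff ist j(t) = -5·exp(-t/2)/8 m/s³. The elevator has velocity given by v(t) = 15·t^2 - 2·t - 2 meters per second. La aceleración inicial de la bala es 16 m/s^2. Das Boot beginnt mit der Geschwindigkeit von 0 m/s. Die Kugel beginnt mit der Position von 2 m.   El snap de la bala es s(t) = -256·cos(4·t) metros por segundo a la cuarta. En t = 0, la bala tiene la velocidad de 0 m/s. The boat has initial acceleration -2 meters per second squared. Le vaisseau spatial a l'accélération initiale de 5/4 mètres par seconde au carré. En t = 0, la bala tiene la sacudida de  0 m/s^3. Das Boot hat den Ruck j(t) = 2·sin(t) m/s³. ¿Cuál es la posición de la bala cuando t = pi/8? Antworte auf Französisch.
Nous devons trouver l'intégrale de notre équation du snap s(t) = -256·cos(4·t) 4 fois. L'intégrale du snap, avec j(0) = 0, donne le jerk: j(t) = -64·sin(4·t). L'intégrale du jerk, avec a(0) = 16, donne l'accélération: a(t) = 16·cos(4·t). La primitive de l'accélération, avec v(0) = 0, donne la vitesse: v(t) = 4·sin(4·t). La primitive de la vitesse, avec x(0) = 2, donne la position: x(t) = 3 - cos(4·t). Nous avons la position x(t) = 3 - cos(4·t). En substituant t = pi/8: x(pi/8) = 3.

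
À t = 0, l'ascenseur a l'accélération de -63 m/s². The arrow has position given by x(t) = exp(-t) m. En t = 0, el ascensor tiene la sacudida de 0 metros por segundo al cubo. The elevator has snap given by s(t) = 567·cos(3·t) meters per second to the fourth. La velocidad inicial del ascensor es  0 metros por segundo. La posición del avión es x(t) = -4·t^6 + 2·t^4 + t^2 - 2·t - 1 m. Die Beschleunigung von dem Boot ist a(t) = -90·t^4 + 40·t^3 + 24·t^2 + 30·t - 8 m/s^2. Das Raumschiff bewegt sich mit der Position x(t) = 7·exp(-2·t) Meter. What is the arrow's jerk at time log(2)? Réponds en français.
Pour résoudre ceci, nous devons prendre 3 dérivées de notre équation de la position x(t) = exp(-t). En dérivant la position, nous obtenons la vitesse: v(t) = -exp(-t). En dérivant la vitesse, nous obtenons l'accélération: a(t) = exp(-t). En dérivant l'accélération, nous obtenons le jerk: j(t) = -exp(-t). De l'équation du jerk j(t) = -exp(-t), nous substituons t = log(2) pour obtenir j = -1/2.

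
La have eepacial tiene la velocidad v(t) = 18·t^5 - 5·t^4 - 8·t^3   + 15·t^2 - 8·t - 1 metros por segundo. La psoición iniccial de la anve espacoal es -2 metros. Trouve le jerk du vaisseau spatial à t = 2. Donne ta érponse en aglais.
Starting from velocity v(t) = 18·t^5 - 5·t^4 - 8·t^3 + 15·t^2 - 8·t - 1, we take 2 derivatives. Differentiating velocity, we get acceleration: a(t) = 90·t^4 - 20·t^3 - 24·t^2 + 30·t - 8. The derivative of acceleration gives jerk: j(t) = 360·t^3 - 60·t^2 - 48·t + 30. From the given jerk equation j(t) = 360·t^3 - 60·t^2 - 48·t + 30, we substitute t = 2 to get j = 2574.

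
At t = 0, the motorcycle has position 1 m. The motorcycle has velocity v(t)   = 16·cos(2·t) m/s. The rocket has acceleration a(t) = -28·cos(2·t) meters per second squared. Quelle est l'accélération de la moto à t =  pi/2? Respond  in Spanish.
Partiendo de la velocidad v(t) = 16·cos(2·t), tomamos 1 derivada. Derivando la velocidad, obtenemos la aceleración: a(t) = -32·sin(2·t). De la ecuación de la aceleración a(t) = -32·sin(2·t), sustituimos t = pi/2 para obtener a = 0.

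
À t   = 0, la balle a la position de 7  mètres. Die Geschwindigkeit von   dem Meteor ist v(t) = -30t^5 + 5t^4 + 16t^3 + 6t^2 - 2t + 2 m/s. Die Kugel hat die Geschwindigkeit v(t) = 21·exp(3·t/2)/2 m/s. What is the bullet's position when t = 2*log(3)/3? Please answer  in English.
We need to integrate our velocity equation v(t) = 21·exp(3·t/2)/2 1 time. The integral of velocity is position. Using x(0) = 7, we get x(t) = 7·exp(3·t/2). We have position x(t) = 7·exp(3·t/2). Substituting t = 2*log(3)/3: x(2*log(3)/3) = 21.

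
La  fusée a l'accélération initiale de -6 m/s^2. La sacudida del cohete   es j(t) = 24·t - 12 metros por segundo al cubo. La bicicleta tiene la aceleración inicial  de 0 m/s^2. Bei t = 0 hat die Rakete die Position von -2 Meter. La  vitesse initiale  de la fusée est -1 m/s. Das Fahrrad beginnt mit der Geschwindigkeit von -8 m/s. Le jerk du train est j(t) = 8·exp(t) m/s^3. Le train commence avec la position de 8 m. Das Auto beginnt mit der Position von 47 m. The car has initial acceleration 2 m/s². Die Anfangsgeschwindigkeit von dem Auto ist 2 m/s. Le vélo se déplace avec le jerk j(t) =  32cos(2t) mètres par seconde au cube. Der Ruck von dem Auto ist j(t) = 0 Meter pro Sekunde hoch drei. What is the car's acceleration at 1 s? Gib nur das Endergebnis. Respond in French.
À t = 1, a = 2.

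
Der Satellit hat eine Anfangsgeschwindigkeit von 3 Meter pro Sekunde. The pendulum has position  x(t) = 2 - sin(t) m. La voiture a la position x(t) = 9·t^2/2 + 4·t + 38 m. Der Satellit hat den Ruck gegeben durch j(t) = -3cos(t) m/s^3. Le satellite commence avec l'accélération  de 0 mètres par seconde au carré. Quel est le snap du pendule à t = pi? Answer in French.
En partant de la position x(t) = 2 - sin(t), nous prenons 4 dérivées. En prenant d/dt de x(t), nous trouvons v(t) = -cos(t). En prenant d/dt de v(t), nous trouvons a(t) = sin(t). La dérivée de l'accélération donne le jerk: j(t) = cos(t). En dérivant le jerk, nous obtenons le snap: s(t) = -sin(t). De l'équation du snap s(t) = -sin(t), nous substituons t = pi pour obtenir s = 0.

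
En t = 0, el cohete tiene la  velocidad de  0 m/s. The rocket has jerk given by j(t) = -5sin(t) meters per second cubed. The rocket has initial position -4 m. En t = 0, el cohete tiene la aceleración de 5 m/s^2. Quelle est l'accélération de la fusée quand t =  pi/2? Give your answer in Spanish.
Necesitamos integrar nuestra ecuación de la sacudida j(t) = -5·sin(t) 1 vez. La integral de la sacudida es la aceleración. Usando a(0) = 5, obtenemos a(t) = 5·cos(t). De la ecuación de la aceleración a(t) = 5·cos(t), sustituimos t = pi/2 para obtener a = 0.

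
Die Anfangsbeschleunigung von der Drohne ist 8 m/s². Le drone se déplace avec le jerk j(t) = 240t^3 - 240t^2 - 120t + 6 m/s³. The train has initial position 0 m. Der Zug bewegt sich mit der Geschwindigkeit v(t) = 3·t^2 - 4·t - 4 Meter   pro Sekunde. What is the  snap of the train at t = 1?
Starting from velocity v(t) = 3·t^2 - 4·t - 4, we take 3 derivatives. Taking d/dt of v(t), we find a(t) = 6·t - 4. Differentiating acceleration, we get jerk: j(t) = 6. Differentiating jerk, we get snap: s(t) = 0. We have snap s(t) = 0. Substituting t = 1: s(1) = 0.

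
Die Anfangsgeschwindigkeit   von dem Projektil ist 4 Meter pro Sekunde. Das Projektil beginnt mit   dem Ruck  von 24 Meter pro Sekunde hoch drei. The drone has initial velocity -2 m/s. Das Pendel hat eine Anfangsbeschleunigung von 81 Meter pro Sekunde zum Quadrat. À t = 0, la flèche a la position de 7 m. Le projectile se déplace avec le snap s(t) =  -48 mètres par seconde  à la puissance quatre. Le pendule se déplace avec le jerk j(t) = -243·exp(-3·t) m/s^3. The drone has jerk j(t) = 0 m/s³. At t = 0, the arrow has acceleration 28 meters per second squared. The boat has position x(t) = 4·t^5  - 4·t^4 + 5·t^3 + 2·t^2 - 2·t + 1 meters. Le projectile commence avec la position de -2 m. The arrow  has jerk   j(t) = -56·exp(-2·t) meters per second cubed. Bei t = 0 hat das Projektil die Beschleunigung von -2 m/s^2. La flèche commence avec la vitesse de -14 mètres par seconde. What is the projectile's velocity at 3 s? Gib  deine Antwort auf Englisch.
We need to integrate our snap equation s(t) = -48 3 times. The integral of snap is jerk. Using j(0) = 24, we get j(t) = 24 - 48·t. The integral of jerk is acceleration. Using a(0) = -2, we get a(t) = -24·t^2 + 24·t - 2. Finding the integral of a(t) and using v(0) = 4: v(t) = -8·t^3 + 12·t^2 - 2·t + 4. We have velocity v(t) = -8·t^3 + 12·t^2 - 2·t + 4. Substituting t = 3: v(3) = -110.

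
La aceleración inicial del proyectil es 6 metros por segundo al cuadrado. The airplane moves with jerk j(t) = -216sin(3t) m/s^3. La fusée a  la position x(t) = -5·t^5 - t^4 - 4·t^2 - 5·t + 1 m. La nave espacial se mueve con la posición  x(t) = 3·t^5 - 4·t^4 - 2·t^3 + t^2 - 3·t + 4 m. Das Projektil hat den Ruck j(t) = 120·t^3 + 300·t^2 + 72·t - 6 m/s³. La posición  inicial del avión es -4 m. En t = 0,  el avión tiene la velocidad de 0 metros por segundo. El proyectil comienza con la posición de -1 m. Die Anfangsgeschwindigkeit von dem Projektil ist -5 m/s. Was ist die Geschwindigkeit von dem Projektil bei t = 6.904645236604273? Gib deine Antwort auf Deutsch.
Wir müssen die Stammfunktion unserer Gleichung für den Ruck j(t) = 120·t^3 + 300·t^2 + 72·t - 6 2-mal finden. Mit ∫j(t)dt und Anwendung von a(0) = 6, finden wir a(t) = 30·t^4 + 100·t^3 + 36·t^2 - 6·t + 6. Das Integral von der Beschleunigung ist die Geschwindigkeit. Mit v(0) = -5 erhalten wir v(t) = 6·t^5 + 25·t^4 + 12·t^3 - 3·t^2 + 6·t - 5. Wir haben die Geschwindigkeit v(t) = 6·t^5 + 25·t^4 + 12·t^3 - 3·t^2 + 6·t - 5. Durch Einsetzen von t = 6.904645236604273: v(6.904645236604273) = 154822.226443480.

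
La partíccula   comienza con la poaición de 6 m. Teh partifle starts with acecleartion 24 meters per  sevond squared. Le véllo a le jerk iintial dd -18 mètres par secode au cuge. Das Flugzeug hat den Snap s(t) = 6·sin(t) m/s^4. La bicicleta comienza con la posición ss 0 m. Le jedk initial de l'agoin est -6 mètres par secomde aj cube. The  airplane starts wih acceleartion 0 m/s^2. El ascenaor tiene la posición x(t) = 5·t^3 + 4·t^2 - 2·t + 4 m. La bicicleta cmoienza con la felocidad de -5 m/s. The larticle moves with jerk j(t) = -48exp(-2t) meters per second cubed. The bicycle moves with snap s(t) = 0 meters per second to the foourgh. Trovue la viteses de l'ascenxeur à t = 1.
Nous devons dériver notre équation de la position x(t) = 5·t^3 + 4·t^2 - 2·t + 4 1 fois. En prenant d/dt de x(t), nous trouvons v(t) = 15·t^2 + 8·t - 2. En utilisant v(t) = 15·t^2 + 8·t - 2 et en substituant t = 1, nous trouvons v = 21.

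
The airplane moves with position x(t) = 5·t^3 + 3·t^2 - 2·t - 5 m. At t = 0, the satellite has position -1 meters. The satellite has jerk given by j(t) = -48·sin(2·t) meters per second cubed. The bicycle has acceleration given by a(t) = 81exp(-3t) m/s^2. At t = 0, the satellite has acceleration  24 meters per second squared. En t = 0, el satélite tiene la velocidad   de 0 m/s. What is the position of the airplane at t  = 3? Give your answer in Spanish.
De la ecuación de la posición x(t) = 5·t^3 + 3·t^2 - 2·t - 5, sustituimos t = 3 para obtener x = 151.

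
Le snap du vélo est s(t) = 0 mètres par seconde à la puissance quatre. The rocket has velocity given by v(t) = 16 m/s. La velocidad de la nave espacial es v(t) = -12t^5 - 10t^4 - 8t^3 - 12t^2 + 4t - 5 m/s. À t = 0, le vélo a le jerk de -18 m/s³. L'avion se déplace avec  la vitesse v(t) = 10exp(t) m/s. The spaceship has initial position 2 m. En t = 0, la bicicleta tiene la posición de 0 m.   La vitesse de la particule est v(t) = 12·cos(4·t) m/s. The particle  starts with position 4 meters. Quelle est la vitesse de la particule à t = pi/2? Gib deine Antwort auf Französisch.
Nous avons la vitesse v(t) = 12·cos(4·t). En substituant t = pi/2: v(pi/2) = 12.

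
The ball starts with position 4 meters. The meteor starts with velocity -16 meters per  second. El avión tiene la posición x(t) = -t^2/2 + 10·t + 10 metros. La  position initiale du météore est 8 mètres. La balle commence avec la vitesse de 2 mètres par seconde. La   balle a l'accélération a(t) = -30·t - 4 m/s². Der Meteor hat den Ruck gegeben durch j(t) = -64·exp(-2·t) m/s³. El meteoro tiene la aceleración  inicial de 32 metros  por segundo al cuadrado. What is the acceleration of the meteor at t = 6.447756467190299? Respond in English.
To find the answer, we compute 1 integral of j(t) = -64·exp(-2·t). Taking ∫j(t)dt and applying a(0) = 32, we find a(t) = 32·exp(-2·t). We have acceleration a(t) = 32·exp(-2·t). Substituting t = 6.447756467190299: a(6.447756467190299) = 0.0000802971016583917.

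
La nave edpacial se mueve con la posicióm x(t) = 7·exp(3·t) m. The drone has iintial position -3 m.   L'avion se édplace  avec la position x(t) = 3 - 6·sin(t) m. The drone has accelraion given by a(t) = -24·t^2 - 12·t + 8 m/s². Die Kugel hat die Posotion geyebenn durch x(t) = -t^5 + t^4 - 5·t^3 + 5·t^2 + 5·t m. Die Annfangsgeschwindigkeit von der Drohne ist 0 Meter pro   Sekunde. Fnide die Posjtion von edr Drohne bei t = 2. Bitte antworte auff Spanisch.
Partiendo de la aceleración a(t) = -24·t^2 - 12·t + 8, tomamos 2 antiderivadas. Integrando la aceleración y usando la condición inicial v(0) = 0, obtenemos v(t) = 2·t·(-4·t^2 - 3·t + 4). Integrando la velocidad y usando la condición inicial x(0) = -3, obtenemos x(t) = -2·t^4 - 2·t^3 + 4·t^2 - 3. Usando x(t) = -2·t^4 - 2·t^3 + 4·t^2 - 3 y sustituyendo t = 2, encontramos x = -35.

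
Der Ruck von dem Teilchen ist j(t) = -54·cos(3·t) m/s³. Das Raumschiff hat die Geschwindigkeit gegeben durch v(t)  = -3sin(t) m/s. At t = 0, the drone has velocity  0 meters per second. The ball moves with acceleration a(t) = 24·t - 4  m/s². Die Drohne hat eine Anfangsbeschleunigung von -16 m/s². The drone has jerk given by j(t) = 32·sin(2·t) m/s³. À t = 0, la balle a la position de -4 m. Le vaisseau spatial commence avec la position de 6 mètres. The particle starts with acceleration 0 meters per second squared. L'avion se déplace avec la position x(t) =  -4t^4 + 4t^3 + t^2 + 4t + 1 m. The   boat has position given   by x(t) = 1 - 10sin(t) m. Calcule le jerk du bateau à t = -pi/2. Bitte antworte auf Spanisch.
Partiendo de la posición x(t) = 1 - 10·sin(t), tomamos 3 derivadas. Derivando la posición, obtenemos la velocidad: v(t) = -10·cos(t). Tomando d/dt de v(t), encontramos a(t) = 10·sin(t). Tomando d/dt de a(t), encontramos j(t) = 10·cos(t). Tenemos la sacudida j(t) = 10·cos(t). Sustituyendo t = -pi/2: j(-pi/2) = 0.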